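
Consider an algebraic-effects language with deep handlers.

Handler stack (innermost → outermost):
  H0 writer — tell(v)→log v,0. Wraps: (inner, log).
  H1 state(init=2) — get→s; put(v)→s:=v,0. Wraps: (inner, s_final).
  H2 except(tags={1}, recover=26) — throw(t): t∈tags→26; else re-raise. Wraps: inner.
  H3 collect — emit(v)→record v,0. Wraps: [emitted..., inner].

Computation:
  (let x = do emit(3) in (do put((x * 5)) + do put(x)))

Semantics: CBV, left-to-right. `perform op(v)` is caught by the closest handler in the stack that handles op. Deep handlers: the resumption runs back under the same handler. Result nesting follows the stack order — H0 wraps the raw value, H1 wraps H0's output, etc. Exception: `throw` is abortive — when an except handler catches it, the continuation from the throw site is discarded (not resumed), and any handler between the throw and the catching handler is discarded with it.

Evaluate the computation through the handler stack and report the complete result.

Answer: [3, ((0, ()), 0)]

Step-by-step:
emit(3) @ H3 ⇒ out+=3
put(0) @ H1 ⇒ s:=0
put(0) @ H1 ⇒ s:=0
H0 returns (0, ())
H1 returns ((0, ()), 0)
H2 returns ((0, ()), 0)
H3 returns [3, ((0, ()), 0)]
= [3, ((0, ()), 0)]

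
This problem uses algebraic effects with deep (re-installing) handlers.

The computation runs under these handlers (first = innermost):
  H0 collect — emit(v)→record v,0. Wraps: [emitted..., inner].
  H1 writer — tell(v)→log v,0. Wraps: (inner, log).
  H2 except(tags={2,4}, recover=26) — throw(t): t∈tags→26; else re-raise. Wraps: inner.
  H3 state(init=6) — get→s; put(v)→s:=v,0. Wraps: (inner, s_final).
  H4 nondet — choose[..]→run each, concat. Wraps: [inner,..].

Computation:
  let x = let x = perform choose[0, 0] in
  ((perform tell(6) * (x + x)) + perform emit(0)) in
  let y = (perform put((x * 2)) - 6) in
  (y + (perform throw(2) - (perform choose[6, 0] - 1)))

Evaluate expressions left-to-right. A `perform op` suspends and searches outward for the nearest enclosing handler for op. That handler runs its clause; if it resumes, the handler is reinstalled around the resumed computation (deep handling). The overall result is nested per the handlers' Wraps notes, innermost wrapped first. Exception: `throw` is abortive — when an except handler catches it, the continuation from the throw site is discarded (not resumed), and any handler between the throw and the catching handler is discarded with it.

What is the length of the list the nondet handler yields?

Answer: 2

Step-by-step:
choose[0, 0] @ H4
  branch[0] choose=0:
    tell(6) @ H1 ⇒ log+=6
    emit(0) @ H0 ⇒ out+=0
    put(0) @ H3 ⇒ s:=0
    throw(2) @ H2 caught ⇒ 26
    H3 returns (26, 0)
    H4 returns [(26, 0)]
  branch[1] choose=0:
    tell(6) @ H1 ⇒ log+=6
    emit(0) @ H0 ⇒ out+=0
    put(0) @ H3 ⇒ s:=0
    throw(2) @ H2 caught ⇒ 26
    H3 returns (26, 0)
    H4 returns [(26, 0)]
= [(26, 0), (26, 0)]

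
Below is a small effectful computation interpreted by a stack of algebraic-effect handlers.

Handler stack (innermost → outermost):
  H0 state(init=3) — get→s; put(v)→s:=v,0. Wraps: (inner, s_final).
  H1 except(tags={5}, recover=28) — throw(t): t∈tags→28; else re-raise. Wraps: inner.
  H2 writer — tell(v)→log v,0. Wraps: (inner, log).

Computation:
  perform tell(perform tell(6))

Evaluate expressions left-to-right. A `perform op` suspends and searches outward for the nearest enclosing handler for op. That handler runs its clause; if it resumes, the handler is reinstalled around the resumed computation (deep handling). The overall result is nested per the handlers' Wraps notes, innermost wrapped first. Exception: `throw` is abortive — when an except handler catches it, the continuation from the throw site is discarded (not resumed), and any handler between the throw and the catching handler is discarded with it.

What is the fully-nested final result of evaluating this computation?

Step-by-step:
tell(6) @ H2 ⇒ log+=6
tell(0) @ H2 ⇒ log+=0
H0 returns (0, 3)
H1 returns (0, 3)
H2 returns ((0, 3), (6, 0))
= ((0, 3), (6, 0))

Answer: ((0, 3), (6, 0))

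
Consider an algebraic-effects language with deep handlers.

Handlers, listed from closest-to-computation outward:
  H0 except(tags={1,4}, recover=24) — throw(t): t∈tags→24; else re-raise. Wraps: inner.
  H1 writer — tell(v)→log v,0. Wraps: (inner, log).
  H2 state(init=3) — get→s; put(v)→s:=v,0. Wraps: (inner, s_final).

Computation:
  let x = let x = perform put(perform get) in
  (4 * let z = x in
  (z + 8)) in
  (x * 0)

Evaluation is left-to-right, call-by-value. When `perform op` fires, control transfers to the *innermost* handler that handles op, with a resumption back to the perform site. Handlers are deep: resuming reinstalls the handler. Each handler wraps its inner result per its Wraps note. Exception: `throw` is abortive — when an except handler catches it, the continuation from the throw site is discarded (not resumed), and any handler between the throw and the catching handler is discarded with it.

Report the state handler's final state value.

Step-by-step:
get @ H2 ⇒ 3
put(3) @ H2 ⇒ s:=3
H0 returns 0
H1 returns (0, ())
H2 returns ((0, ()), 3)
= ((0, ()), 3)

Answer: 3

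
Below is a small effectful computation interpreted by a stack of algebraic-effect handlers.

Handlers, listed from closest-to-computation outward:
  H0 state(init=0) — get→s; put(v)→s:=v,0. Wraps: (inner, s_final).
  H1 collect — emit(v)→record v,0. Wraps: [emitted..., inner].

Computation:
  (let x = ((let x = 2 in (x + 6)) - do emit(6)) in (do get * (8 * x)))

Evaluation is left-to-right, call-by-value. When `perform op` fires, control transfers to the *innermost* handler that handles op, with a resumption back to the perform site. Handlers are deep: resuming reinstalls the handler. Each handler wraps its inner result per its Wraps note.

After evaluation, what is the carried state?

Answer: 0

Evaluation trace:
emit(6) @ H1 ⇒ out+=6
get @ H0 ⇒ 0
H0 returns (0, 0)
H1 returns [6, (0, 0)]
= [6, (0, 0)]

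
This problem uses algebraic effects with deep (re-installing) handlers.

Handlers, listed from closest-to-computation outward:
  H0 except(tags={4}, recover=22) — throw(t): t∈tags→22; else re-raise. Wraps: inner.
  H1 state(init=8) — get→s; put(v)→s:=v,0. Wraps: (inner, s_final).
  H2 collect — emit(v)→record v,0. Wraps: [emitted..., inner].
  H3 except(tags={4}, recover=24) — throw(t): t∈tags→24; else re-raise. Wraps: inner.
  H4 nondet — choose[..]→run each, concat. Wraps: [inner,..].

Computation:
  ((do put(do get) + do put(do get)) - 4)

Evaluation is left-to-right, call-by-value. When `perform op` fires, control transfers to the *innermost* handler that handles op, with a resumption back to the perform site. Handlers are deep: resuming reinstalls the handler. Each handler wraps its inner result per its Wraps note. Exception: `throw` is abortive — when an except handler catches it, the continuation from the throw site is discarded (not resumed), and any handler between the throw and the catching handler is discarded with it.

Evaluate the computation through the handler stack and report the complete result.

Step-by-step:
get @ H1 ⇒ 8
put(8) @ H1 ⇒ s:=8
get @ H1 ⇒ 8
put(8) @ H1 ⇒ s:=8
H0 returns -4
H1 returns (-4, 8)
H2 returns [(-4, 8)]
H3 returns [(-4, 8)]
H4 returns [[(-4, 8)]]
= [[(-4, 8)]]

Answer: [[(-4, 8)]]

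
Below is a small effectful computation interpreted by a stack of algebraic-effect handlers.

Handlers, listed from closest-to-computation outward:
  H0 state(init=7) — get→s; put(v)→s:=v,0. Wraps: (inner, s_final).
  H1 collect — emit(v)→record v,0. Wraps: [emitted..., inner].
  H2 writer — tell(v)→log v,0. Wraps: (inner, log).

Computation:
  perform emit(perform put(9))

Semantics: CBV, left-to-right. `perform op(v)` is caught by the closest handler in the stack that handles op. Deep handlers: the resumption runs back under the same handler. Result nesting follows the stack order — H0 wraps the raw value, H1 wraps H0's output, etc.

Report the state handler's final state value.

Answer: 9

Evaluation trace:
put(9) @ H0 ⇒ s:=9
emit(0) @ H1 ⇒ out+=0
H0 returns (0, 9)
H1 returns [0, (0, 9)]
H2 returns ([0, (0, 9)], ())
= ([0, (0, 9)], ())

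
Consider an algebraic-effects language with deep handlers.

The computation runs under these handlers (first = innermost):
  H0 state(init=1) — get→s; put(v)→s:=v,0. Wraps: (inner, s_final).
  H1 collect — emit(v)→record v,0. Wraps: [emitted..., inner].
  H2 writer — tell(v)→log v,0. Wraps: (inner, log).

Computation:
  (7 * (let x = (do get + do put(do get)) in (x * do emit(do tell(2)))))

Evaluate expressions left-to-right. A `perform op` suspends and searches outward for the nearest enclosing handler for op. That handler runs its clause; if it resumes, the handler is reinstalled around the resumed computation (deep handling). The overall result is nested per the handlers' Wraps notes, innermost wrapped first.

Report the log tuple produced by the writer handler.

Answer: (2)

Step-by-step:
get @ H0 ⇒ 1
get @ H0 ⇒ 1
put(1) @ H0 ⇒ s:=1
tell(2) @ H2 ⇒ log+=2
emit(0) @ H1 ⇒ out+=0
H0 returns (0, 1)
H1 returns [0, (0, 1)]
H2 returns ([0, (0, 1)], (2))
= ([0, (0, 1)], (2))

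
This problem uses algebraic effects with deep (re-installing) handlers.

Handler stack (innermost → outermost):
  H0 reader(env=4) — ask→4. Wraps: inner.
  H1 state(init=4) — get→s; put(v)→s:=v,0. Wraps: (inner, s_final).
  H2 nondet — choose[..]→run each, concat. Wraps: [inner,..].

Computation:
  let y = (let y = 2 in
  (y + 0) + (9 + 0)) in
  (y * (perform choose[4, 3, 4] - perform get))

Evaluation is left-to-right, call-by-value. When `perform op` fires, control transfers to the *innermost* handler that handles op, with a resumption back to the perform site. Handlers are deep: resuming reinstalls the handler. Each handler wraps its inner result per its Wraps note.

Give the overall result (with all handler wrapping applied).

Step-by-step:
choose[4, 3, 4] @ H2
  branch[0] choose=4:
    get @ H1 ⇒ 4
    H0 returns 0
    H1 returns (0, 4)
    H2 returns [(0, 4)]
  branch[1] choose=3:
    get @ H1 ⇒ 4
    H0 returns -11
    H1 returns (-11, 4)
    H2 returns [(-11, 4)]
  branch[2] choose=4:
    get @ H1 ⇒ 4
    H0 returns 0
    H1 returns (0, 4)
    H2 returns [(0, 4)]
= [(0, 4), (-11, 4), (0, 4)]

Answer: [(0, 4), (-11, 4), (0, 4)]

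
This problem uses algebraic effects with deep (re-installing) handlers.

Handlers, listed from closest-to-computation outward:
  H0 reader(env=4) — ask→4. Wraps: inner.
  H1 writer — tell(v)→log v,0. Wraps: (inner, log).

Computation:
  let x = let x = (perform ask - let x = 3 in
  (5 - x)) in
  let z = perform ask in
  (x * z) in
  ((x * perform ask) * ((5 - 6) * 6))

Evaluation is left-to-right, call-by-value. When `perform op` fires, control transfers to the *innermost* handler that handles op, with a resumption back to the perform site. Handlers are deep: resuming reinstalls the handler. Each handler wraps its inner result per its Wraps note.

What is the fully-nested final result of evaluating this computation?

Step-by-step:
ask @ H0 ⇒ 4
ask @ H0 ⇒ 4
ask @ H0 ⇒ 4
H0 returns -192
H1 returns (-192, ())
= (-192, ())

Answer: (-192, ())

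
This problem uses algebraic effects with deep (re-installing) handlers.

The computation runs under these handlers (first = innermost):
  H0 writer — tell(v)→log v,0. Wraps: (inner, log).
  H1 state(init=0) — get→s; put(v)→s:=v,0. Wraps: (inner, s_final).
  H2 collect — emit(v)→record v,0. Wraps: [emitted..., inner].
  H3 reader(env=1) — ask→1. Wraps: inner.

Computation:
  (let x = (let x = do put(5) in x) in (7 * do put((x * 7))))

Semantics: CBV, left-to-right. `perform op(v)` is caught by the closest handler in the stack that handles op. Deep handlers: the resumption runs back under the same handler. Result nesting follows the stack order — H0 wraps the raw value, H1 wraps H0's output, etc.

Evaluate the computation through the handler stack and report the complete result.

Evaluation trace:
put(5) @ H1 ⇒ s:=5
put(0) @ H1 ⇒ s:=0
H0 returns (0, ())
H1 returns ((0, ()), 0)
H2 returns [((0, ()), 0)]
H3 returns [((0, ()), 0)]
= [((0, ()), 0)]

Answer: [((0, ()), 0)]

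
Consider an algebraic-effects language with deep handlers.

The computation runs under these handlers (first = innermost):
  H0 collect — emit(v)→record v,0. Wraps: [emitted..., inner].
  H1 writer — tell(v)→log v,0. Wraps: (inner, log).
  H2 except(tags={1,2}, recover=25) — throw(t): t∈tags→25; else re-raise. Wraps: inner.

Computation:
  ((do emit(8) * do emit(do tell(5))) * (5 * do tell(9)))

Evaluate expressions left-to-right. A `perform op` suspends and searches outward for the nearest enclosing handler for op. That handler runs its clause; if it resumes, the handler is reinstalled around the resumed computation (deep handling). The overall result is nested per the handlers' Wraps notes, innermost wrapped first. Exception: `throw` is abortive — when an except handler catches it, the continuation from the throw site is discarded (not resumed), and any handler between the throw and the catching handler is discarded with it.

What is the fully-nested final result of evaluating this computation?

Answer: ([8, 0, 0], (5, 9))

Step-by-step:
emit(8) @ H0 ⇒ out+=8
tell(5) @ H1 ⇒ log+=5
emit(0) @ H0 ⇒ out+=0
tell(9) @ H1 ⇒ log+=9
H0 returns [8, 0, 0]
H1 returns ([8, 0, 0], (5, 9))
H2 returns ([8, 0, 0], (5, 9))
= ([8, 0, 0], (5, 9))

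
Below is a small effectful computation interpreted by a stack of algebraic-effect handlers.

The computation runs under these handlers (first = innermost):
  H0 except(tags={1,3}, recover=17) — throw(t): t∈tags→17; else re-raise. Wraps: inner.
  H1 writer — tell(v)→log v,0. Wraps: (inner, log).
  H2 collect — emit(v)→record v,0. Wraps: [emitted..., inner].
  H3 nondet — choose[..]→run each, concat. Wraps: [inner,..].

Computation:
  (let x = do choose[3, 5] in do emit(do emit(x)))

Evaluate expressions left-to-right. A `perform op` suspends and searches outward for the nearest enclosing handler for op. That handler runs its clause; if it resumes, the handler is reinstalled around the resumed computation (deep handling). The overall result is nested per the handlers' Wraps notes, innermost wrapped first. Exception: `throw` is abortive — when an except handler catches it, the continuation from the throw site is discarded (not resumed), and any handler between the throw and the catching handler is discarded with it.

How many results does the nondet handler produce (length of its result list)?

Evaluation trace:
choose[3, 5] @ H3
  branch[0] choose=3:
    emit(3) @ H2 ⇒ out+=3
    emit(0) @ H2 ⇒ out+=0
    H0 returns 0
    H1 returns (0, ())
    H2 returns [3, 0, (0, ())]
    H3 returns [[3, 0, (0, ())]]
  branch[1] choose=5:
    emit(5) @ H2 ⇒ out+=5
    emit(0) @ H2 ⇒ out+=0
    H0 returns 0
    H1 returns (0, ())
    H2 returns [5, 0, (0, ())]
    H3 returns [[5, 0, (0, ())]]
= [[3, 0, (0, ())], [5, 0, (0, ())]]

Answer: 2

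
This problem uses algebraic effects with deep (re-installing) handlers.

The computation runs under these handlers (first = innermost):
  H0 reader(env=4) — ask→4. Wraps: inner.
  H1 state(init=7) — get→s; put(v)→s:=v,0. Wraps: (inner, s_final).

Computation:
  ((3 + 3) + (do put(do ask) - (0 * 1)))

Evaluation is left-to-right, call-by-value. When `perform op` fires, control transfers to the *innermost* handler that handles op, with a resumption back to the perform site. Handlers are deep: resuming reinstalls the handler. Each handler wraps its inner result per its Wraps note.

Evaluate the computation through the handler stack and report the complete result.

Evaluation trace:
ask @ H0 ⇒ 4
put(4) @ H1 ⇒ s:=4
H0 returns 6
H1 returns (6, 4)
= (6, 4)

Answer: (6, 4)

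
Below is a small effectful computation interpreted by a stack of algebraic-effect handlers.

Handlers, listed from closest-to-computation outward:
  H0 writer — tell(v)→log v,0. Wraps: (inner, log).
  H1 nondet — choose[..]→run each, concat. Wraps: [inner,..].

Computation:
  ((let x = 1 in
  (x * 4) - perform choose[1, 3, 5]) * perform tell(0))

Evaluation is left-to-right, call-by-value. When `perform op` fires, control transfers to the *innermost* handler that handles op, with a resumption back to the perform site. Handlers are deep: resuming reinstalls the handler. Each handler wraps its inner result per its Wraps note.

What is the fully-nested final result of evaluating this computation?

Answer: [(0, (0)), (0, (0)), (0, (0))]

Working:
choose[1, 3, 5] @ H1
  branch[0] choose=1:
    tell(0) @ H0 ⇒ log+=0
    H0 returns (0, (0))
    H1 returns [(0, (0))]
  branch[1] choose=3:
    tell(0) @ H0 ⇒ log+=0
    H0 returns (0, (0))
    H1 returns [(0, (0))]
  branch[2] choose=5:
    tell(0) @ H0 ⇒ log+=0
    H0 returns (0, (0))
    H1 returns [(0, (0))]
= [(0, (0)), (0, (0)), (0, (0))]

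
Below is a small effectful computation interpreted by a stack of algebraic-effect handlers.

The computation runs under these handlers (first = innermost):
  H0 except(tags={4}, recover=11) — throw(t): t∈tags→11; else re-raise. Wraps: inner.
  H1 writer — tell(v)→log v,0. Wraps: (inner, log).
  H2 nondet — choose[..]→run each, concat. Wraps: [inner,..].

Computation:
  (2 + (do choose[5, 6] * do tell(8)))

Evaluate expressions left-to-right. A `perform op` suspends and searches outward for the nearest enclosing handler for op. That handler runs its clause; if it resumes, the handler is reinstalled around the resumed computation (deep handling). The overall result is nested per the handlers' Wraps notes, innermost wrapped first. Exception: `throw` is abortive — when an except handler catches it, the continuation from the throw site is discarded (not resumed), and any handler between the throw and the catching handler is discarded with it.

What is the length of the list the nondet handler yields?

Answer: 2

Step-by-step:
choose[5, 6] @ H2
  branch[0] choose=5:
    tell(8) @ H1 ⇒ log+=8
    H0 returns 2
    H1 returns (2, (8))
    H2 returns [(2, (8))]
  branch[1] choose=6:
    tell(8) @ H1 ⇒ log+=8
    H0 returns 2
    H1 returns (2, (8))
    H2 returns [(2, (8))]
= [(2, (8)), (2, (8))]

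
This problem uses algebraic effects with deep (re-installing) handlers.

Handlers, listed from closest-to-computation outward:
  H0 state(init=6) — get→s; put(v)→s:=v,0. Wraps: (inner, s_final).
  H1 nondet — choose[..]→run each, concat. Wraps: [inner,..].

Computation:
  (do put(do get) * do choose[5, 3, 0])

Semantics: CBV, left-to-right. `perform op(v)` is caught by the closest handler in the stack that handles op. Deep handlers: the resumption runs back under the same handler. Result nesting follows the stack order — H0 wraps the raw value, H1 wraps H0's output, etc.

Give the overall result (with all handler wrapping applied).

Answer: [(0, 6), (0, 6), (0, 6)]

Working:
get @ H0 ⇒ 6
put(6) @ H0 ⇒ s:=6
choose[5, 3, 0] @ H1
  branch[0] choose=5:
    H0 returns (0, 6)
    H1 returns [(0, 6)]
  branch[1] choose=3:
    H0 returns (0, 6)
    H1 returns [(0, 6)]
  branch[2] choose=0:
    H0 returns (0, 6)
    H1 returns [(0, 6)]
= [(0, 6), (0, 6), (0, 6)]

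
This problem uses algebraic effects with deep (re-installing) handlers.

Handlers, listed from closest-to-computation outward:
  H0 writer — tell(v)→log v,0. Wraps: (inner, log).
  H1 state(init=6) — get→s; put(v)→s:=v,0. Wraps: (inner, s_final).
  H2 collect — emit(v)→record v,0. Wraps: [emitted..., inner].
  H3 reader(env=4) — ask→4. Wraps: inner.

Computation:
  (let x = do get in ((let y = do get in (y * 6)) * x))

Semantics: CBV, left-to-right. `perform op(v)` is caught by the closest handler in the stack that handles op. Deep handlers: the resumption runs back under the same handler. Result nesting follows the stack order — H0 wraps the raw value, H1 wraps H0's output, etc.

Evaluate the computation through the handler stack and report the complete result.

Step-by-step:
get @ H1 ⇒ 6
get @ H1 ⇒ 6
H0 returns (216, ())
H1 returns ((216, ()), 6)
H2 returns [((216, ()), 6)]
H3 returns [((216, ()), 6)]
= [((216, ()), 6)]

Answer: [((216, ()), 6)]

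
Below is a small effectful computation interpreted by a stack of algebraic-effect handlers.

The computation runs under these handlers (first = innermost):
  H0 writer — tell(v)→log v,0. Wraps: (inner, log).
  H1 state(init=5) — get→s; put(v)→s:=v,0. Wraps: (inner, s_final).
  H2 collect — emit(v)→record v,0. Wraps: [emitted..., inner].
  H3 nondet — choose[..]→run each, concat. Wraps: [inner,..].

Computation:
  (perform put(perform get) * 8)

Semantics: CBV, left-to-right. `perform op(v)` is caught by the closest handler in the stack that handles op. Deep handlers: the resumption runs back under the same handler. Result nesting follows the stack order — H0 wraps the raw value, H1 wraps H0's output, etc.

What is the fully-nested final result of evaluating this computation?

Working:
get @ H1 ⇒ 5
put(5) @ H1 ⇒ s:=5
H0 returns (0, ())
H1 returns ((0, ()), 5)
H2 returns [((0, ()), 5)]
H3 returns [[((0, ()), 5)]]
= [[((0, ()), 5)]]

Answer: [[((0, ()), 5)]]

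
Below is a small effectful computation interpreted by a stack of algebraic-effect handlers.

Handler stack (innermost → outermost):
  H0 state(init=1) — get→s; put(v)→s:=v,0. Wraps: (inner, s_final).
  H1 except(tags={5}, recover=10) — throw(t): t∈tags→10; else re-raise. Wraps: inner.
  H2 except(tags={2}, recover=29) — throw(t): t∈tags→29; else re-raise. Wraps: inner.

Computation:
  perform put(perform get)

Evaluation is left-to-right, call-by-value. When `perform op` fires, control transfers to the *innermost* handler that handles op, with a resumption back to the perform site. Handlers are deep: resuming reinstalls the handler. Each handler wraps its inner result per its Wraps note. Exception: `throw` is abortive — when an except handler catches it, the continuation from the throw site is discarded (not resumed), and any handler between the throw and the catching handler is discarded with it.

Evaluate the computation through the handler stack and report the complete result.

Evaluation trace:
get @ H0 ⇒ 1
put(1) @ H0 ⇒ s:=1
H0 returns (0, 1)
H1 returns (0, 1)
H2 returns (0, 1)
= (0, 1)

Answer: (0, 1)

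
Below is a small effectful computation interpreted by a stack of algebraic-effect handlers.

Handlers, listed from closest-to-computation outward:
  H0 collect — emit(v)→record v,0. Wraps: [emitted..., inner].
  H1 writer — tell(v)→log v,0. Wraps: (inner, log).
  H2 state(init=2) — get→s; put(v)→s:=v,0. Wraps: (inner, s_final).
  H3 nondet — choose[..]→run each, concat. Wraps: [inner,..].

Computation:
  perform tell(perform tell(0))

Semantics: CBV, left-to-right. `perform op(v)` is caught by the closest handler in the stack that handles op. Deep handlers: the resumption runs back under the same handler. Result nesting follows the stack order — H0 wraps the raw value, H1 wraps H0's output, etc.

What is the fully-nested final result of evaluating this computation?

Working:
tell(0) @ H1 ⇒ log+=0
tell(0) @ H1 ⇒ log+=0
H0 returns [0]
H1 returns ([0], (0, 0))
H2 returns (([0], (0, 0)), 2)
H3 returns [(([0], (0, 0)), 2)]
= [(([0], (0, 0)), 2)]

Answer: [(([0], (0, 0)), 2)]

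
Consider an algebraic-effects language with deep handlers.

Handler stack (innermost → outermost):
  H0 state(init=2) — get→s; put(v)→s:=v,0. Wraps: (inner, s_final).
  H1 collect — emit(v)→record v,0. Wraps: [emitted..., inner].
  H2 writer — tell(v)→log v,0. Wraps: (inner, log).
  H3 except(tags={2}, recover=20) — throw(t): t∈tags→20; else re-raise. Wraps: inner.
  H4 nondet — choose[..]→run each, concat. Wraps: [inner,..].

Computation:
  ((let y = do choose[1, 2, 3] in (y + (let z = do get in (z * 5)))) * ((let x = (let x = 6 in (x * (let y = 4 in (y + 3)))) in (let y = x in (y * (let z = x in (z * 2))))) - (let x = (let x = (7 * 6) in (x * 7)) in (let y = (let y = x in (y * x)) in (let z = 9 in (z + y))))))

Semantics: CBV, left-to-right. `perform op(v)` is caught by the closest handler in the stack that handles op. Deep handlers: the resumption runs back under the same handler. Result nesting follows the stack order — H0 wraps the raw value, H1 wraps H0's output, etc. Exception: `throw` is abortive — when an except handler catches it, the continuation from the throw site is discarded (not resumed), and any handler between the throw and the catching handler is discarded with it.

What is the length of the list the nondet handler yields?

Working:
choose[1, 2, 3] @ H4
  branch[0] choose=1:
    get @ H0 ⇒ 2
    H0 returns (-912087, 2)
    H1 returns [(-912087, 2)]
    H2 returns ([(-912087, 2)], ())
    H3 returns ([(-912087, 2)], ())
    H4 returns [([(-912087, 2)], ())]
  branch[1] choose=2:
    get @ H0 ⇒ 2
    H0 returns (-995004, 2)
    H1 returns [(-995004, 2)]
    H2 returns ([(-995004, 2)], ())
    H3 returns ([(-995004, 2)], ())
    H4 returns [([(-995004, 2)], ())]
  branch[2] choose=3:
    get @ H0 ⇒ 2
    H0 returns (-1077921, 2)
    H1 returns [(-1077921, 2)]
    H2 returns ([(-1077921, 2)], ())
    H3 returns ([(-1077921, 2)], ())
    H4 returns [([(-1077921, 2)], ())]
= [([(-912087, 2)], ()), ([(-995004, 2)], ()), ([(-1077921, 2)], ())]

Answer: 3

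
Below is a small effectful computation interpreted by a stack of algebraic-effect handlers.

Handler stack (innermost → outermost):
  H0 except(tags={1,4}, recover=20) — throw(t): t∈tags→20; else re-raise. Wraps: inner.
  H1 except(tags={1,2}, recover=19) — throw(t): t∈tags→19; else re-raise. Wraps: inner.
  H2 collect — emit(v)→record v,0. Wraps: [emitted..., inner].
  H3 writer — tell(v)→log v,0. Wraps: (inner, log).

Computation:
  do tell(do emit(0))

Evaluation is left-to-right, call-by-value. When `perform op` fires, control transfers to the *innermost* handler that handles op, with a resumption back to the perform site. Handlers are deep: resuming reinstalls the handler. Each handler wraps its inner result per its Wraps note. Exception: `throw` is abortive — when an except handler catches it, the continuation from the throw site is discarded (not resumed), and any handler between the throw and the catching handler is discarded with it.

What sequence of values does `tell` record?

Answer: (0)

Step-by-step:
emit(0) @ H2 ⇒ out+=0
tell(0) @ H3 ⇒ log+=0
H0 returns 0
H1 returns 0
H2 returns [0, 0]
H3 returns ([0, 0], (0))
= ([0, 0], (0))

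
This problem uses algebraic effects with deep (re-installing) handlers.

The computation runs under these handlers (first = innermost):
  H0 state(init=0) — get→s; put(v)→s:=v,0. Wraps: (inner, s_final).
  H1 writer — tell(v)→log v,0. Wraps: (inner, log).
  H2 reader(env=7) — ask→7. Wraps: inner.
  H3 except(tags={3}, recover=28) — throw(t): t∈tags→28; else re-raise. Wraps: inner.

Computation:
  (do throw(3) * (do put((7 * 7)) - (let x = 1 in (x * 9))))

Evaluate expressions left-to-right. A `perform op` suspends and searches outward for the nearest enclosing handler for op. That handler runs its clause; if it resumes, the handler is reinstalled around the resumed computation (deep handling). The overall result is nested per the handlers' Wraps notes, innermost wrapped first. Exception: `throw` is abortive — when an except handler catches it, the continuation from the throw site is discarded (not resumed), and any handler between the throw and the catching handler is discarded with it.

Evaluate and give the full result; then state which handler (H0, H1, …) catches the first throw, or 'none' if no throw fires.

Step-by-step:
throw(3) @ H3 caught ⇒ 28
= 28

Answer: 28 ; first throw caught by: H3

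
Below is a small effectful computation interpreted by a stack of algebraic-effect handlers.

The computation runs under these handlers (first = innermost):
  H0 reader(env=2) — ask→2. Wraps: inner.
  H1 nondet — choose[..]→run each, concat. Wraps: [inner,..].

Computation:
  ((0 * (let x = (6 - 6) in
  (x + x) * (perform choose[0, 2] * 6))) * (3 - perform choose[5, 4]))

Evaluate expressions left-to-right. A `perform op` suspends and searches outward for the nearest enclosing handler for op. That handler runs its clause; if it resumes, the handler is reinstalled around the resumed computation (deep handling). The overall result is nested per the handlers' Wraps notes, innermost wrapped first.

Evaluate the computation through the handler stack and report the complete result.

Step-by-step:
choose[0, 2] @ H1
  branch[0] choose=0:
    choose[5, 4] @ H1
      branch[0] choose=5:
        H0 returns 0
        H1 returns [0]
      branch[1] choose=4:
        H0 returns 0
        H1 returns [0]
  branch[1] choose=2:
    choose[5, 4] @ H1
      branch[0] choose=5:
        H0 returns 0
        H1 returns [0]
      branch[1] choose=4:
        H0 returns 0
        H1 returns [0]
= [0, 0, 0, 0]

Answer: [0, 0, 0, 0]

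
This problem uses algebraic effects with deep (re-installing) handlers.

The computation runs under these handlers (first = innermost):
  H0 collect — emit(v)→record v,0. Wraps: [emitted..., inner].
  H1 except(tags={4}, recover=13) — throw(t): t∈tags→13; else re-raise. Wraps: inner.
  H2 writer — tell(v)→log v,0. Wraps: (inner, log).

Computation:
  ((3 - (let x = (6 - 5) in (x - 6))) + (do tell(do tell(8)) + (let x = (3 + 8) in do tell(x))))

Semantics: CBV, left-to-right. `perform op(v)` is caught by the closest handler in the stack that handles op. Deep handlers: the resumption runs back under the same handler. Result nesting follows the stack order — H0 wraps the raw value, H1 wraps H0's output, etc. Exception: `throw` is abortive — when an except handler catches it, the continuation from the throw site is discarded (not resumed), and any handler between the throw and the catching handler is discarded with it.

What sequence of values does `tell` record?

Working:
tell(8) @ H2 ⇒ log+=8
tell(0) @ H2 ⇒ log+=0
tell(11) @ H2 ⇒ log+=11
H0 returns [8]
H1 returns [8]
H2 returns ([8], (8, 0, 11))
= ([8], (8, 0, 11))

Answer: (8, 0, 11)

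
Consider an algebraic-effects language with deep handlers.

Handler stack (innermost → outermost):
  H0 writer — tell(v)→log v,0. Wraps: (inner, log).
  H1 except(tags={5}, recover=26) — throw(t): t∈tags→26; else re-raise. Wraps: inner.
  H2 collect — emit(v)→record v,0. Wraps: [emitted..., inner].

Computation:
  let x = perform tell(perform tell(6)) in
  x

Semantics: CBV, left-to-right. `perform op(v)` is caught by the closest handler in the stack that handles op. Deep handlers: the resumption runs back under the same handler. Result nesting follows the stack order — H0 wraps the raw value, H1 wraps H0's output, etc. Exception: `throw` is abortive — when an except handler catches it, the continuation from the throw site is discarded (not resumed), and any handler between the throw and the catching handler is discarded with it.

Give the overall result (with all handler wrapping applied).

Answer: [(0, (6, 0))]

Step-by-step:
tell(6) @ H0 ⇒ log+=6
tell(0) @ H0 ⇒ log+=0
H0 returns (0, (6, 0))
H1 returns (0, (6, 0))
H2 returns [(0, (6, 0))]
= [(0, (6, 0))]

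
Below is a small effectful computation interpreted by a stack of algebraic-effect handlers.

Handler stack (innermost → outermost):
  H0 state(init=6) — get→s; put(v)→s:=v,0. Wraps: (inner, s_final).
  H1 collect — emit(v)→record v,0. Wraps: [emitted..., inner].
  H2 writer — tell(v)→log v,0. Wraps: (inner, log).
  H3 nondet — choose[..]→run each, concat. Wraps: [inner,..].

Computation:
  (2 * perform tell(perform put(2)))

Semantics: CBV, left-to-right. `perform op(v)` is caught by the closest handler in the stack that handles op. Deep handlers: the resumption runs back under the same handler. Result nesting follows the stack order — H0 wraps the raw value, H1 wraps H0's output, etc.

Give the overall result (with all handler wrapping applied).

Evaluation trace:
put(2) @ H0 ⇒ s:=2
tell(0) @ H2 ⇒ log+=0
H0 returns (0, 2)
H1 returns [(0, 2)]
H2 returns ([(0, 2)], (0))
H3 returns [([(0, 2)], (0))]
= [([(0, 2)], (0))]

Answer: [([(0, 2)], (0))]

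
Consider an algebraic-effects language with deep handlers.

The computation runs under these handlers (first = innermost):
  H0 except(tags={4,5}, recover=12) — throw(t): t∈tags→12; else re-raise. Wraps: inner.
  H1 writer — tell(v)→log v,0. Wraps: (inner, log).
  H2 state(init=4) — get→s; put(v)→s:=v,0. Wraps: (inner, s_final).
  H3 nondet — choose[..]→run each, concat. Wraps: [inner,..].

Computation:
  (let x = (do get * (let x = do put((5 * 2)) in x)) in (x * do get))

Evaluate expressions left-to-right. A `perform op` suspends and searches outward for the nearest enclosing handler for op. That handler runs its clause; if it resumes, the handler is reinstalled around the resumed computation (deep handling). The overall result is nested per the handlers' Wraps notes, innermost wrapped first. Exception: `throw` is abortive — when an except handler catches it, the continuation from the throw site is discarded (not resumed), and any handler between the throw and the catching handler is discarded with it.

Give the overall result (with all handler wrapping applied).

Answer: [((0, ()), 10)]

Evaluation trace:
get @ H2 ⇒ 4
put(10) @ H2 ⇒ s:=10
get @ H2 ⇒ 10
H0 returns 0
H1 returns (0, ())
H2 returns ((0, ()), 10)
H3 returns [((0, ()), 10)]
= [((0, ()), 10)]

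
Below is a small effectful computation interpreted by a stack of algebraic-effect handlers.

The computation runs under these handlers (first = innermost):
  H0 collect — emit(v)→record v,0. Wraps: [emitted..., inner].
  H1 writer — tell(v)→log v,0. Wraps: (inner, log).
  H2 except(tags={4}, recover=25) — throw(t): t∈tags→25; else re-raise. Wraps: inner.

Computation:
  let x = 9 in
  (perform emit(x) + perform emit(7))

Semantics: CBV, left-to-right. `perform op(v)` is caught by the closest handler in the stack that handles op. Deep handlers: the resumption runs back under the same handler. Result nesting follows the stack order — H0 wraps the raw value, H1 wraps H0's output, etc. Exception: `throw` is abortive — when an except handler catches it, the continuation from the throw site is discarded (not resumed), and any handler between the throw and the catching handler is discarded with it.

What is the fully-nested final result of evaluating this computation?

Evaluation trace:
emit(9) @ H0 ⇒ out+=9
emit(7) @ H0 ⇒ out+=7
H0 returns [9, 7, 0]
H1 returns ([9, 7, 0], ())
H2 returns ([9, 7, 0], ())
= ([9, 7, 0], ())

Answer: ([9, 7, 0], ())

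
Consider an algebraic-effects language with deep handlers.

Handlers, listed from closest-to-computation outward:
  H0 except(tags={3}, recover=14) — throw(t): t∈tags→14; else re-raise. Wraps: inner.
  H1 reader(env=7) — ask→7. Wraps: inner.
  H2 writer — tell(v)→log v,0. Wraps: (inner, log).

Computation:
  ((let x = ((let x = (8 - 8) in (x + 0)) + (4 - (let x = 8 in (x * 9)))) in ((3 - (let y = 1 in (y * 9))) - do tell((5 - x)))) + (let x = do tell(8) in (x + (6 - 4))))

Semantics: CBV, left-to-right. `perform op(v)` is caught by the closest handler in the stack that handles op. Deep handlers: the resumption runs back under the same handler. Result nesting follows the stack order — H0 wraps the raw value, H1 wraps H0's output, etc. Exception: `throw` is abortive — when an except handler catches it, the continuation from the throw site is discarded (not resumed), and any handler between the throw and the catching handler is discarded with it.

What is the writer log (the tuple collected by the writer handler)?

Evaluation trace:
tell(73) @ H2 ⇒ log+=73
tell(8) @ H2 ⇒ log+=8
H0 returns -4
H1 returns -4
H2 returns (-4, (73, 8))
= (-4, (73, 8))

Answer: (73, 8)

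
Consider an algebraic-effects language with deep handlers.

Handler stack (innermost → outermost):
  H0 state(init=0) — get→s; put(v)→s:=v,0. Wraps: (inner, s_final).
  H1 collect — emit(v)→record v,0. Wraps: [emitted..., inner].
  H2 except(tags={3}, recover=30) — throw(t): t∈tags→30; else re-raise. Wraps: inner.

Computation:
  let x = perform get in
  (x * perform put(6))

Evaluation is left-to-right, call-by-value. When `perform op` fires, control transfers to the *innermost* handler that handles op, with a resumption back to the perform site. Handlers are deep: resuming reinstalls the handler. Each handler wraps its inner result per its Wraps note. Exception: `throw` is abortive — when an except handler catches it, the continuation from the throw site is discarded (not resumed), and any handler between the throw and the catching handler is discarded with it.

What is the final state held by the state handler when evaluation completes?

Answer: 6

Evaluation trace:
get @ H0 ⇒ 0
put(6) @ H0 ⇒ s:=6
H0 returns (0, 6)
H1 returns [(0, 6)]
H2 returns [(0, 6)]
= [(0, 6)]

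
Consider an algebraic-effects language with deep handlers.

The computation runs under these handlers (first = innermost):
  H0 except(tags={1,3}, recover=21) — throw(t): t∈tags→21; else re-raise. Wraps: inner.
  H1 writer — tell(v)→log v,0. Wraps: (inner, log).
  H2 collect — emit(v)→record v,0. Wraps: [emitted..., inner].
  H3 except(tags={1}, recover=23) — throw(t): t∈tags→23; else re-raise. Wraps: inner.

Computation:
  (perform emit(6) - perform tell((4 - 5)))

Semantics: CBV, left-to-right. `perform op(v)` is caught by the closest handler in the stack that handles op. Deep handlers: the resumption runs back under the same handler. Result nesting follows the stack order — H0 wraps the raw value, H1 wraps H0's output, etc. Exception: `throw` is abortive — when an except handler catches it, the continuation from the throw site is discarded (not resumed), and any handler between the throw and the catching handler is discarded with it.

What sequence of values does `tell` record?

Answer: (-1)

Working:
emit(6) @ H2 ⇒ out+=6
tell(-1) @ H1 ⇒ log+=-1
H0 returns 0
H1 returns (0, (-1))
H2 returns [6, (0, (-1))]
H3 returns [6, (0, (-1))]
= [6, (0, (-1))]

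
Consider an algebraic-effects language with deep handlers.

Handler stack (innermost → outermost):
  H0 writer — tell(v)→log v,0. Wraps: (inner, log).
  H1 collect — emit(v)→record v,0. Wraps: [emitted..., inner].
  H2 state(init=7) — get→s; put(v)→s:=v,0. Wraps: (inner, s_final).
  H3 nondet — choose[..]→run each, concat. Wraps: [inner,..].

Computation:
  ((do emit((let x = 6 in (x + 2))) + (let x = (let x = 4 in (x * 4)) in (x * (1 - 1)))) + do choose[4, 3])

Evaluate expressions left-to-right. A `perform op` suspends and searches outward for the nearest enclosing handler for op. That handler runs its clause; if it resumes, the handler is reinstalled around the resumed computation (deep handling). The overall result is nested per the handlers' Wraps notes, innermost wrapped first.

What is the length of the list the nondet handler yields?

Evaluation trace:
emit(8) @ H1 ⇒ out+=8
choose[4, 3] @ H3
  branch[0] choose=4:
    H0 returns (4, ())
    H1 returns [8, (4, ())]
    H2 returns ([8, (4, ())], 7)
    H3 returns [([8, (4, ())], 7)]
  branch[1] choose=3:
    H0 returns (3, ())
    H1 returns [8, (3, ())]
    H2 returns ([8, (3, ())], 7)
    H3 returns [([8, (3, ())], 7)]
= [([8, (4, ())], 7), ([8, (3, ())], 7)]

Answer: 2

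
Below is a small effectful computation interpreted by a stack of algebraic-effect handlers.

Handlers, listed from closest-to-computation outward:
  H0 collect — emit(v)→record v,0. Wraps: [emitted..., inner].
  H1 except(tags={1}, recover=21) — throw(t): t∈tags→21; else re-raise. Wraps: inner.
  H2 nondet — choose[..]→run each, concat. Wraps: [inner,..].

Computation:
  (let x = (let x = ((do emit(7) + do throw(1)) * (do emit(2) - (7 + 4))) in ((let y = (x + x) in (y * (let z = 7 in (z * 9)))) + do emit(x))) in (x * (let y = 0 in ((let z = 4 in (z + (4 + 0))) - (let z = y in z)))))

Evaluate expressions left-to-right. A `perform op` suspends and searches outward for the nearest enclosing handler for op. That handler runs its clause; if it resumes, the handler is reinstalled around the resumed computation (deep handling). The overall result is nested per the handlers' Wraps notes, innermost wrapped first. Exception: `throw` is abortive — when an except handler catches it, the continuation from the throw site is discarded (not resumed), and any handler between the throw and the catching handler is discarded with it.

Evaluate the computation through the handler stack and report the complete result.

Answer: [21]

Evaluation trace:
emit(7) @ H0 ⇒ out+=7
throw(1) @ H1 caught ⇒ 21
H2 returns [21]
= [21]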